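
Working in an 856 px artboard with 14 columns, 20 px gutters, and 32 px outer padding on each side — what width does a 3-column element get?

Take off 64 px of margins, leaving 792 px.
Subtracting 13 gutters of 20 leaves 532 for 14 columns, so c = 38 px.
3-column span = 3·38 + 2·20 = 154 px.

154 px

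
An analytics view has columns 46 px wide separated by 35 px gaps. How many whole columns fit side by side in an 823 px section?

10 columns: 10·46 + 9·35 = 775 px ≤ 823.
11 columns: 856 px > 823. So 10.

10 columns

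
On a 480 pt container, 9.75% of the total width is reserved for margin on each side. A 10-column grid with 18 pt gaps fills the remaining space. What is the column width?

Margins: 9.75% × 480 = 46.8 pt each, so content = 480 − 93.6 = 386.4 pt.
10c + 9·18 = 386.4 → 10c = 224.4 → c = 22.44 pt.

22.44 pt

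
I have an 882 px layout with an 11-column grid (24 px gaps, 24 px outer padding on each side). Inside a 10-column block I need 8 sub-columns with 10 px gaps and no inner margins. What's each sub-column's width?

85.75 px

Outer content = 882 − 2·24 = 834 px.
834 − 10·24 = 594; ÷11 gives c = 54 px.
Span of 10: 10·54 + 9·24 = 540 + 216 = 756 px.
Subtracting 7 gaps of 10 leaves 686 for 8 columns, so d = 85.75 px.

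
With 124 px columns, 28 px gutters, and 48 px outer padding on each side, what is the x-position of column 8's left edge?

Column 8 starts at margin + 7·(column + gutter) = 48 + 7·152 = 1112 px.

1112 px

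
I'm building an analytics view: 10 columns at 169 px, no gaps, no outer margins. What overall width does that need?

1690 px

Layout = 10·169 = 1690 = 1690 px.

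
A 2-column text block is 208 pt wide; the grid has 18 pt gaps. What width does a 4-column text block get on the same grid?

434 pt

Subtracting 1 gap of 18 leaves 190 for 2 columns, so c = 95 pt.
4 columns plus 3 gaps: 380 + 54 = 434 pt.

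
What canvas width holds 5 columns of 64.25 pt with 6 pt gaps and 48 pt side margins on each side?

Canvas = 2·48 + 5·64.25 + 4·6 = 96 + 321.25 + 24 = 441.25 pt.

441.25 pt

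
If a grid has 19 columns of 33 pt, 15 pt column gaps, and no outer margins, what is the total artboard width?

Artboard = 19·33 + 18·15 = 627 + 270 = 897 pt.

897 pt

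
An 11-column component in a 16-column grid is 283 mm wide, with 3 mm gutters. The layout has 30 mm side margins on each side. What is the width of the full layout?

Subtracting 10 gutters of 3 leaves 253 for 11 columns, so c = 23 mm.
Layout = 2·30 + 16·23 + 15·3 = 60 + 368 + 45 = 473 mm.

473 mm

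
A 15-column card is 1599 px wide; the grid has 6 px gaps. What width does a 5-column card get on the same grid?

15c + 14·6 = 1599 → 15c = 1515 → c = 101 px.
5-column span = 5·101 + 4·6 = 529 px.

529 px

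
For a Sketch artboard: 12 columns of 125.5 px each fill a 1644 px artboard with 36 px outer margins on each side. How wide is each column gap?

6 px

Content width = 1644 − 2·36 = 1572 px.
Columns use 1506 px, leaving 66 px across 11 column gaps = 6 px each.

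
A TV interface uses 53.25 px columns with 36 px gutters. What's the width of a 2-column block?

2-column span = 2·53.25 + 1·36 = 142.5 px.

142.5 px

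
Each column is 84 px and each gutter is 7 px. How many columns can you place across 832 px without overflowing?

Each extra column adds 84 + 7 = 91 px.
(832 + 7) / 91 = 9.22, so 9 columns fit.

9 columns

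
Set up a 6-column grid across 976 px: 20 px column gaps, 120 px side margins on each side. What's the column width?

106 px

Take off 240 px of margins, leaving 736 px.
736 − 5·20 = 636; ÷6 gives c = 106 px.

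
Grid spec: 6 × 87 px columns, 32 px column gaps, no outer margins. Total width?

Summing: 522 + 160 = 682 px.

682 px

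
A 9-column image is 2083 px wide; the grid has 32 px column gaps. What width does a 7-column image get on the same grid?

2083 − 8·32 = 1827; ÷9 gives c = 203 px.
Span of 7: 7·203 + 6·32 = 1421 + 192 = 1613 px.

1613 px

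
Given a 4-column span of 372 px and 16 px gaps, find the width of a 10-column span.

954 px

372 − 3·16 = 324; ÷4 gives c = 81 px.
10 columns plus 9 gaps: 810 + 144 = 954 px.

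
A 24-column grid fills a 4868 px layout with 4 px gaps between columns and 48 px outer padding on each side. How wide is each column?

195 px

Take off 96 px of margins, leaving 4772 px.
Subtracting 23 gaps of 4 leaves 4680 for 24 columns, so c = 195 px.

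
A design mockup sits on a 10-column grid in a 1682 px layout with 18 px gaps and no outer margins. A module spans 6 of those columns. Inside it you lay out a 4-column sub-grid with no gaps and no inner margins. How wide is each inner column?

10 columns + 9 gaps: 10c + 9·18 = 1682.
10c = 1682 − 162 = 1520, so c = 152 px.
6 columns plus 5 gaps: 912 + 90 = 1002 px.
4d = 1002 → d = 250.5 px.

250.5 px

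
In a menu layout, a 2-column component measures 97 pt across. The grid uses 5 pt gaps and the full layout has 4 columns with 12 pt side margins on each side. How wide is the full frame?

223 pt

97 − 1·5 = 92; ÷2 gives c = 46 pt.
Total width: 2·12 + 4·46 + 3·5 = 223 pt.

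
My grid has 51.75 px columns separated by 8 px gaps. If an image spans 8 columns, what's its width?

8 columns plus 7 gaps: 414 + 56 = 470 px.

470 px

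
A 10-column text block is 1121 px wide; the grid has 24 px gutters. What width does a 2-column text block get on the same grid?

205 px

10 columns + 9 gutters: 10c + 9·24 = 1121.
10c = 1121 − 216 = 905, so c = 90.5 px.
Span of 2: 2·90.5 + 1·24 = 181 + 24 = 205 px.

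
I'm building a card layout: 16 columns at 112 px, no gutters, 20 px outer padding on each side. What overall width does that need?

1832 px

Summing: 40 + 1792 = 1832 px.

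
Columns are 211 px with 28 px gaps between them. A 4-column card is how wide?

Span of 4: 4·211 + 3·28 = 844 + 84 = 928 px.

928 px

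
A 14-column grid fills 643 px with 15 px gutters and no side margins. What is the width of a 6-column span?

Subtracting 13 gutters of 15 leaves 448 for 14 columns, so c = 32 px.
6 columns plus 5 gutters: 192 + 75 = 267 px.

267 px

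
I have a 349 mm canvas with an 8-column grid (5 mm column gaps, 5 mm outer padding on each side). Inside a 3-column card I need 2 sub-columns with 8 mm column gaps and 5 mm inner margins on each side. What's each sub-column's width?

Outer content = 349 − 2·5 = 339 mm.
Subtracting 7 column gaps of 5 leaves 304 for 8 columns, so c = 38 mm.
3-column span = 3·38 + 2·5 = 124 mm.
Inner content = 124 − 2·5 = 114 mm.
2d + 1·8 = 114 → 2d = 106 → d = 53 mm.

53 mm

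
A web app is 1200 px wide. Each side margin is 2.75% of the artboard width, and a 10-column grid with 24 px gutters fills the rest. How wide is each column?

Each margin = 2.75% of 1200 = 33 px; content = 1200 − 2·33 = 1134 px.
Subtracting 9 gutters of 24 leaves 918 for 10 columns, so c = 91.8 px.

91.8 px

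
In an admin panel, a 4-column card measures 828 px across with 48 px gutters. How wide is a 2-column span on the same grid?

390 px

4c + 3·48 = 828 → 4c = 684 → c = 171 px.
2-column span = 2·171 + 1·48 = 390 px.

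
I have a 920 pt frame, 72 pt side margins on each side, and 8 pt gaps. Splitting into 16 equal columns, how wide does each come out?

41 pt

Content width = 920 − 2·72 = 776 pt.
776 − 15·8 = 656; ÷16 gives c = 41 pt.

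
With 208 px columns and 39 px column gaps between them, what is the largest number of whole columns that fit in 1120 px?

k columns need k·208 + (k−1)·39 = k·247 − 39.
k·247 − 39 ≤ 1120 → k ≤ 1159 / 247 ≈ 4.69, so k = 4.

4 columns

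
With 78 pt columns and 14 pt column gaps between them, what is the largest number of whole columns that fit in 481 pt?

5 columns

5 columns: 5·78 + 4·14 = 446 pt ≤ 481.
6 columns: 538 pt > 481. So 5.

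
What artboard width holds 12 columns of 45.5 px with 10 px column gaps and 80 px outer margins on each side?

Artboard = 2·80 + 12·45.5 + 11·10 = 160 + 546 + 110 = 816 px.

816 px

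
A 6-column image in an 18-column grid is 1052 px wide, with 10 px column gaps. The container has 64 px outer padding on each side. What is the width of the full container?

3304 px

6c + 5·10 = 1052 → 6c = 1002 → c = 167 px.
Total width: 2·64 + 18·167 + 17·10 = 3304 px.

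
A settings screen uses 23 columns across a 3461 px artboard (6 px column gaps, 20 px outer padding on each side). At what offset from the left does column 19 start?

2702 px

Subtract both margins: 3461 − 2·20 = 3421 px.
3421 − 22·6 = 3289; ÷23 gives c = 143 px.
Before column 19: the margin + 18 columns + 18 column gaps.
Offset = 20 + 18·(143 + 6) = 20 + 2682 = 2702 px.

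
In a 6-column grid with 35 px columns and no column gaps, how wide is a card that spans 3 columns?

105 px

3-column span = 3·35 = 105 px.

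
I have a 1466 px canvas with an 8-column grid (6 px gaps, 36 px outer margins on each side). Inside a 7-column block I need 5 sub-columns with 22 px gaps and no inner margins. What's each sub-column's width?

226.2 px

Subtract both margins: 1466 − 2·36 = 1394 px.
8 columns + 7 gaps: 8c + 7·6 = 1394.
8c = 1394 − 42 = 1352, so c = 169 px.
Span of 7: 7·169 + 6·6 = 1183 + 36 = 1219 px.
5d + 4·22 = 1219 → 5d = 1131 → d = 226.2 px.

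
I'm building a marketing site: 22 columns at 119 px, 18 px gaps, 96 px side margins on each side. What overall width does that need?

3188 px

Adding margins, columns and gutters: 192 + 2618 + 378 = 3188 px.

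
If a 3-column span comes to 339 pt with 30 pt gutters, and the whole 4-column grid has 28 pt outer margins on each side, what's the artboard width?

518 pt

Subtracting 2 gutters of 30 leaves 279 for 3 columns, so c = 93 pt.
Total width: 2·28 + 4·93 + 3·30 = 518 pt.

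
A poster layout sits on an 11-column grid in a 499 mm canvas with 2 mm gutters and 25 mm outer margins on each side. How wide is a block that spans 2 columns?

80 mm

Subtract both margins: 499 − 2·25 = 449 mm.
11c + 10·2 = 449 → 11c = 429 → c = 39 mm.
2 columns plus 1 gutter: 78 + 2 = 80 mm.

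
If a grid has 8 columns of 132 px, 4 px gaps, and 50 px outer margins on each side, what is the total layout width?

Adding margins, columns and gutters: 100 + 1056 + 28 = 1184 px.

1184 px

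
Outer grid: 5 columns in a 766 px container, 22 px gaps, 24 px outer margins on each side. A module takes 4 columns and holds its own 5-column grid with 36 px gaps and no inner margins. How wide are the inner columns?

Take off 48 px of margins, leaving 718 px.
Subtracting 4 gaps of 22 leaves 630 for 5 columns, so c = 126 px.
4-column span = 4·126 + 3·22 = 570 px.
570 − 4·36 = 426; ÷5 gives d = 85.2 px.

85.2 px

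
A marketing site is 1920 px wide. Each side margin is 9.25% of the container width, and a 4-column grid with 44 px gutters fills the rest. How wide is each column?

Margins: 9.25% × 1920 = 177.6 px each, so content = 1920 − 355.2 = 1564.8 px.
Subtracting 3 gutters of 44 leaves 1432.8 for 4 columns, so c = 358.2 px.

358.2 px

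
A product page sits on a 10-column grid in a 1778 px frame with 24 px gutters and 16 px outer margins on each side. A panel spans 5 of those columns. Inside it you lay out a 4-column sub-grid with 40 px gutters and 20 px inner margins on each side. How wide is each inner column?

175.25 px

Outer content = 1778 − 2·16 = 1746 px.
1746 − 9·24 = 1530; ÷10 gives c = 153 px.
5 columns plus 4 gutters: 765 + 96 = 861 px.
Inner content = 861 − 2·20 = 821 px.
4d + 3·40 = 821 → 4d = 701 → d = 175.25 px.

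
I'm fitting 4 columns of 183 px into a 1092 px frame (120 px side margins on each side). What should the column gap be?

Inside the margins: 1092 − 240 = 852 px.
Columns use 732 px, leaving 120 px across 3 column gaps = 40 px each.

40 px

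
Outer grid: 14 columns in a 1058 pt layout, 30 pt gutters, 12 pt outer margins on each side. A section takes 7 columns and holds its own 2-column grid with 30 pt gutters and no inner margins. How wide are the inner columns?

236 pt

Inside the margins: 1058 − 24 = 1034 pt.
14c + 13·30 = 1034 → 14c = 644 → c = 46 pt.
Span of 7: 7·46 + 6·30 = 322 + 180 = 502 pt.
2 columns + 1 gutter: 2d + 1·30 = 502.
2d = 502 − 30 = 472, so d = 236 pt.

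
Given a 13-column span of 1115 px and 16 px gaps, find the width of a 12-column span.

Subtracting 12 gaps of 16 leaves 923 for 13 columns, so c = 71 px.
12-column span = 12·71 + 11·16 = 1028 px.

1028 px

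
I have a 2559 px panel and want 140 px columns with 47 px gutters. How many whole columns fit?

13 columns

Each extra column adds 140 + 47 = 187 px.
(2559 + 47) / 187 = 13.94, so 13 columns fit.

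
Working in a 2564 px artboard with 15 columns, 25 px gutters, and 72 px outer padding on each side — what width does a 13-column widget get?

Subtract both margins: 2564 − 2·72 = 2420 px.
15c + 14·25 = 2420 → 15c = 2070 → c = 138 px.
13 columns plus 12 gutters: 1794 + 300 = 2094 px.

2094 px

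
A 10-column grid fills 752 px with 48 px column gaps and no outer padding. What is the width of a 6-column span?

10c + 9·48 = 752 → 10c = 320 → c = 32 px.
6-column span = 6·32 + 5·48 = 432 px.

432 px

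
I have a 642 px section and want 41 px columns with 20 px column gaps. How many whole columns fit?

10 columns

k columns need k·41 + (k−1)·20 = k·61 − 20.
k·61 − 20 ≤ 642 → k ≤ 662 / 61 ≈ 10.85, so k = 10.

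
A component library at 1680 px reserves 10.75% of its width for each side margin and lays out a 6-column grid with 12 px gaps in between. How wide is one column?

1680 × (1 − 2·10.75%) = 1680 × 78.5% = 1318.8 px for the columns.
1318.8 − 5·12 = 1258.8; ÷6 gives c = 209.8 px.

209.8 px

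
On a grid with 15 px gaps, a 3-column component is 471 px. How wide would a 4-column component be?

3 columns + 2 gaps: 3c + 2·15 = 471.
3c = 471 − 30 = 441, so c = 147 px.
4 columns plus 3 gaps: 588 + 45 = 633 px.

633 px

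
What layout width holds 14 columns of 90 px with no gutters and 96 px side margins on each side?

Total width: 2·96 + 14·90 = 1452 px.

1452 px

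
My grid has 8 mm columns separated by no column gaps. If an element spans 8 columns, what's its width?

64 mm

8-column span = 8·8 = 64 mm.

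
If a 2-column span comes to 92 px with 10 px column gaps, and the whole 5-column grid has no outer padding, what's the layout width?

245 px

2c + 1·10 = 92 → 2c = 82 → c = 41 px.
Total width: 5·41 + 4·10 = 245 px.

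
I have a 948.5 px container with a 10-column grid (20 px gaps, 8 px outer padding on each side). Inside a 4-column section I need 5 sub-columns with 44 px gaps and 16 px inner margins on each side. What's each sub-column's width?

Outer content = 948.5 − 2·8 = 932.5 px.
10c + 9·20 = 932.5 → 10c = 752.5 → c = 75.25 px.
4-column span = 4·75.25 + 3·20 = 361 px.
Inner content = 361 − 2·16 = 329 px.
Subtracting 4 gaps of 44 leaves 153 for 5 columns, so d = 30.6 px.

30.6 px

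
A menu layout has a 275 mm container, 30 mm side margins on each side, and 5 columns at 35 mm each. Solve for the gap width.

10 mm

Inside the margins: 275 − 60 = 215 mm.
5·35 + 4g = 215 → 4g = 40 → g = 10 mm.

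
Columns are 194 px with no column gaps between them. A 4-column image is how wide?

With no column gaps, 4 columns span 4·194 = 776 px.

776 px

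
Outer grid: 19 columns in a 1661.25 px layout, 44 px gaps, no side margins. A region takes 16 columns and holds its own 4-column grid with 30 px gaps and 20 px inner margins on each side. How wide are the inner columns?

1661.25 − 18·44 = 869.25; ÷19 gives c = 45.75 px.
16-column span = 16·45.75 + 15·44 = 1392 px.
Inner content = 1392 − 2·20 = 1352 px.
Subtracting 3 gaps of 30 leaves 1262 for 4 columns, so d = 315.5 px.

315.5 px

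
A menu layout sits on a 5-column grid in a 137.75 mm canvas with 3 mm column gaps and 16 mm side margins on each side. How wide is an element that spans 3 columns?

62.25 mm

Content width = 137.75 − 2·16 = 105.75 mm.
Subtracting 4 column gaps of 3 leaves 93.75 for 5 columns, so c = 18.75 mm.
3 columns plus 2 column gaps: 56.25 + 6 = 62.25 mm.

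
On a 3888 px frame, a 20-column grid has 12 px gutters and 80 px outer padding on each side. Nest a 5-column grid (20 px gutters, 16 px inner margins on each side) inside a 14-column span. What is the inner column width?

Inside the margins: 3888 − 160 = 3728 px.
Subtracting 19 gutters of 12 leaves 3500 for 20 columns, so c = 175 px.
14 columns plus 13 gutters: 2450 + 156 = 2606 px.
Inner content = 2606 − 2·16 = 2574 px.
5d + 4·20 = 2574 → 5d = 2494 → d = 498.8 px.

498.8 px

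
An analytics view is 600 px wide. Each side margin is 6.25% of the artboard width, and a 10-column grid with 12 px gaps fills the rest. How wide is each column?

41.7 px

Each margin = 6.25% of 600 = 37.5 px; content = 600 − 2·37.5 = 525 px.
10 columns + 9 gaps: 10c + 9·12 = 525.
10c = 525 − 108 = 417, so c = 41.7 px.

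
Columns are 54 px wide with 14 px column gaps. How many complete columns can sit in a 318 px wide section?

k columns need k·54 + (k−1)·14 = k·68 − 14.
k·68 − 14 ≤ 318 → k ≤ 332 / 68 ≈ 4.88, so k = 4.

4 columns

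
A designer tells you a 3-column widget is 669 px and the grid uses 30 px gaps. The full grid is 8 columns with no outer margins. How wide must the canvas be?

1834 px

669 − 2·30 = 609; ÷3 gives c = 203 px.
Total width: 8·203 + 7·30 = 1834 px.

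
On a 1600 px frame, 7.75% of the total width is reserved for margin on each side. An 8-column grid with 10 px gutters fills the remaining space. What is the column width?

Each margin = 7.75% of 1600 = 124 px; content = 1600 − 2·124 = 1352 px.
8c + 7·10 = 1352 → 8c = 1282 → c = 160.25 px.

160.25 px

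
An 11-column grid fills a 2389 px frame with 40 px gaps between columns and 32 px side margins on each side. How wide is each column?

175 px

Subtract both margins: 2389 − 2·32 = 2325 px.
11 columns + 10 gaps: 11c + 10·40 = 2325.
11c = 2325 − 400 = 1925, so c = 175 px.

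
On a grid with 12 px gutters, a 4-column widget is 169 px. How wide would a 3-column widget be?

4 columns + 3 gutters: 4c + 3·12 = 169.
4c = 169 − 36 = 133, so c = 33.25 px.
Span of 3: 3·33.25 + 2·12 = 99.75 + 24 = 123.75 px.

123.75 px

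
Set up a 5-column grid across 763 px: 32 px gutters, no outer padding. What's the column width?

127 px

Subtracting 4 gutters of 32 leaves 635 for 5 columns, so c = 127 px.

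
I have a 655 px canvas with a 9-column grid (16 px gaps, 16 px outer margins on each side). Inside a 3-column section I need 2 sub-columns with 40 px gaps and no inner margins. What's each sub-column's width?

78.5 px

Inside the margins: 655 − 32 = 623 px.
9c + 8·16 = 623 → 9c = 495 → c = 55 px.
3 columns plus 2 gaps: 165 + 32 = 197 px.
197 − 1·40 = 157; ÷2 gives d = 78.5 px.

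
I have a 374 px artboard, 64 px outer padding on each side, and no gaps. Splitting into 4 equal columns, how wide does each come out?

61.5 px

Inside the margins: 374 − 128 = 246 px.
246 / 4 = 61.5 px per column.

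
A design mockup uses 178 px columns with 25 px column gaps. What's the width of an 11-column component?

Span of 11: 11·178 + 10·25 = 1958 + 250 = 2208 px.

2208 px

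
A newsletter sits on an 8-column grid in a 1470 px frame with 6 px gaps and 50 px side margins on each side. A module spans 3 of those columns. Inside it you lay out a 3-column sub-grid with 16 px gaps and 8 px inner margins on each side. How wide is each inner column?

Take off 100 px of margins, leaving 1370 px.
8 columns + 7 gaps: 8c + 7·6 = 1370.
8c = 1370 − 42 = 1328, so c = 166 px.
3-column span = 3·166 + 2·6 = 510 px.
Inner content = 510 − 2·8 = 494 px.
494 − 2·16 = 462; ÷3 gives d = 154 px.

154 px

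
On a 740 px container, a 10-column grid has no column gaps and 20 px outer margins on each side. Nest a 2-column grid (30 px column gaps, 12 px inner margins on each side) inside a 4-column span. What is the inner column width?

113 px

Inside the margins: 740 − 40 = 700 px.
700 / 10 = 70 px per column.
With no column gaps, 4 columns span 4·70 = 280 px.
Inner content = 280 − 2·12 = 256 px.
2 columns + 1 column gap: 2d + 1·30 = 256.
2d = 256 − 30 = 226, so d = 113 px.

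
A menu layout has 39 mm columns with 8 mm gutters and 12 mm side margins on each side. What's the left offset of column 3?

106 mm

Each column+gutter stride is 47 mm; 2 of them past the 12 mm margin is 12 + 94 = 106 mm.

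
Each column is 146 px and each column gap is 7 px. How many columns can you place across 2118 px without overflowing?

13 columns: 13·146 + 12·7 = 1982 px ≤ 2118.
14 columns: 2135 px > 2118. So 13.

13 columns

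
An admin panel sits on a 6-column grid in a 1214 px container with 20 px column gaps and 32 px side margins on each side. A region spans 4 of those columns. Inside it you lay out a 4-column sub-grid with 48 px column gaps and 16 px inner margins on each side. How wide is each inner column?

Subtract both margins: 1214 − 2·32 = 1150 px.
1150 − 5·20 = 1050; ÷6 gives c = 175 px.
Span of 4: 4·175 + 3·20 = 700 + 60 = 760 px.
Inner content = 760 − 2·16 = 728 px.
4 columns + 3 column gaps: 4d + 3·48 = 728.
4d = 728 − 144 = 584, so d = 146 px.

146 px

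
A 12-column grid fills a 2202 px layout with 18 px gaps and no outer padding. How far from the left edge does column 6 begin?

925 px

12 columns + 11 gaps: 12c + 11·18 = 2202.
12c = 2202 − 198 = 2004, so c = 167 px.
Before column 6: 5 columns + 5 gaps.
Offset = 5·(167 + 18) = 5·185 = 925 px.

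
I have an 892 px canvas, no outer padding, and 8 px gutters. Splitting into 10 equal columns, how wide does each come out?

82 px

892 − 9·8 = 820; ÷10 gives c = 82 px.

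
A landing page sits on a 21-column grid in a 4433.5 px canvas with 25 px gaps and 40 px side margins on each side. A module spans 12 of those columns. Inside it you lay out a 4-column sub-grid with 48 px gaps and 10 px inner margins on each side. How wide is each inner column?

578.25 px

Take off 80 px of margins, leaving 4353.5 px.
21c + 20·25 = 4353.5 → 21c = 3853.5 → c = 183.5 px.
Span of 12: 12·183.5 + 11·25 = 2202 + 275 = 2477 px.
Inner content = 2477 − 2·10 = 2457 px.
2457 − 3·48 = 2313; ÷4 gives d = 578.25 px.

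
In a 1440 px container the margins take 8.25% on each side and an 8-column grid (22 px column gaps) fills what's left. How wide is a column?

Each margin = 8.25% of 1440 = 118.8 px; content = 1440 − 2·118.8 = 1202.4 px.
1202.4 − 7·22 = 1048.4; ÷8 gives c = 131.05 px.

131.05 px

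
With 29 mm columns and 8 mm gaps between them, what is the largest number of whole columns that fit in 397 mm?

10 columns

10 columns: 10·29 + 9·8 = 362 mm ≤ 397.
11 columns: 399 mm > 397. So 10.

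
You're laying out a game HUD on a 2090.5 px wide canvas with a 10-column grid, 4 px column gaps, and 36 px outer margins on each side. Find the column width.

Subtract both margins: 2090.5 − 2·36 = 2018.5 px.
Subtracting 9 column gaps of 4 leaves 1982.5 for 10 columns, so c = 198.25 px.

198.25 px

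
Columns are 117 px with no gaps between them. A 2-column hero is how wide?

234 px

2-column span = 2·117 = 234 px.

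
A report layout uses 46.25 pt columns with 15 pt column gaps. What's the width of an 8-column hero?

8-column span = 8·46.25 + 7·15 = 475 pt.

475 pt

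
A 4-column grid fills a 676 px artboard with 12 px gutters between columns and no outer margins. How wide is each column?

Subtracting 3 gutters of 12 leaves 640 for 4 columns, so c = 160 px.

160 px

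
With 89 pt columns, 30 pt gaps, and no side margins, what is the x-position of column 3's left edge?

238 pt

Before column 3: 2 columns + 2 gaps.
Offset = 2·(89 + 30) = 2·119 = 238 pt.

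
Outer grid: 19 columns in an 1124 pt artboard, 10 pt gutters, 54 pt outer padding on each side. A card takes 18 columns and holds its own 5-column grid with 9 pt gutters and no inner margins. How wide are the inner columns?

Outer content = 1124 − 2·54 = 1016 pt.
19c + 18·10 = 1016 → 19c = 836 → c = 44 pt.
18 columns plus 17 gutters: 792 + 170 = 962 pt.
5d + 4·9 = 962 → 5d = 926 → d = 185.2 pt.

185.2 pt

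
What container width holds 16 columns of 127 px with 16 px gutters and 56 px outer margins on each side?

2384 px

Total width: 2·56 + 16·127 + 15·16 = 2384 px.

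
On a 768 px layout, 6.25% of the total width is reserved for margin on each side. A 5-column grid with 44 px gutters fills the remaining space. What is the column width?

Each margin = 6.25% of 768 = 48 px; content = 768 − 2·48 = 672 px.
Subtracting 4 gutters of 44 leaves 496 for 5 columns, so c = 99.2 px.

99.2 px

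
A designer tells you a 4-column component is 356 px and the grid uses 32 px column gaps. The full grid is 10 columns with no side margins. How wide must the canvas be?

4c + 3·32 = 356 → 4c = 260 → c = 65 px.
Total width: 10·65 + 9·32 = 938 px.

938 px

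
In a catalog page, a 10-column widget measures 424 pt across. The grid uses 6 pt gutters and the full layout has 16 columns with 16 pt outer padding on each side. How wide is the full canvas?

10c + 9·6 = 424 → 10c = 370 → c = 37 pt.
Adding margins, columns and gutters: 32 + 592 + 90 = 714 pt.

714 pt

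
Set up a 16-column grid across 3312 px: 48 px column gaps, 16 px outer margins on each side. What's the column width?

Content width = 3312 − 2·16 = 3280 px.
Subtracting 15 column gaps of 48 leaves 2560 for 16 columns, so c = 160 px.

160 px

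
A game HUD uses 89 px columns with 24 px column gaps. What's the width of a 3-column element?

315 px

Span of 3: 3·89 + 2·24 = 267 + 48 = 315 px.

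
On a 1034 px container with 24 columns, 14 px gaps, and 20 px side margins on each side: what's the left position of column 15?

608 px

Subtract both margins: 1034 − 2·20 = 994 px.
994 − 23·14 = 672; ÷24 gives c = 28 px.
Column 15 starts at margin + 14·(column + gutter) = 20 + 14·42 = 608 px.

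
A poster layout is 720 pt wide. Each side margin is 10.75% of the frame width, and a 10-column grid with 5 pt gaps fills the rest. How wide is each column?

Each margin = 10.75% of 720 = 77.4 pt; content = 720 − 2·77.4 = 565.2 pt.
565.2 − 9·5 = 520.2; ÷10 gives c = 52.02 pt.

52.02 pt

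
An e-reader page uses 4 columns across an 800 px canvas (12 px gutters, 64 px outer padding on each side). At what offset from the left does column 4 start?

577 px

Subtract both margins: 800 − 2·64 = 672 px.
4c + 3·12 = 672 → 4c = 636 → c = 159 px.
Column 4 starts at margin + 3·(column + gutter) = 64 + 3·171 = 577 px.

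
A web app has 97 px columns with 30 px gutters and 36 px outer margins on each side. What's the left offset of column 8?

925 px

Each column+gutter stride is 127 px; 7 of them past the 36 px margin is 36 + 889 = 925 px.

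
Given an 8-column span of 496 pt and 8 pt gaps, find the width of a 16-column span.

1000 pt

Subtracting 7 gaps of 8 leaves 440 for 8 columns, so c = 55 pt.
16 columns plus 15 gaps: 880 + 120 = 1000 pt.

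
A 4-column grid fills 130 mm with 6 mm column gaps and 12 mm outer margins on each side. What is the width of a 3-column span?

78 mm

Subtract both margins: 130 − 2·12 = 106 mm.
4c + 3·6 = 106 → 4c = 88 → c = 22 mm.
3-column span = 3·22 + 2·6 = 78 mm.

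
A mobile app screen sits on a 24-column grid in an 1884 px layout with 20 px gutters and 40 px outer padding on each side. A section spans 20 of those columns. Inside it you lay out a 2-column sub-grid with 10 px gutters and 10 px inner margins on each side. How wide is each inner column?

735 px

Take off 80 px of margins, leaving 1804 px.
24 columns + 23 gutters: 24c + 23·20 = 1804.
24c = 1804 − 460 = 1344, so c = 56 px.
20-column span = 20·56 + 19·20 = 1500 px.
Inner content = 1500 − 2·10 = 1480 px.
2d + 1·10 = 1480 → 2d = 1470 → d = 735 px.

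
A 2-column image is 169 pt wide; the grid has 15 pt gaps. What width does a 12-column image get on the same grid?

2c + 1·15 = 169 → 2c = 154 → c = 77 pt.
12-column span = 12·77 + 11·15 = 1089 pt.

1089 pt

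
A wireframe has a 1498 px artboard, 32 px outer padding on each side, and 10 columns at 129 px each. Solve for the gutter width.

Subtract both margins: 1498 − 2·32 = 1434 px.
10 columns take 10·129 = 1290 px; remaining 144 splits into 9 gutters.
g = 144 / 9 = 16 px.

16 px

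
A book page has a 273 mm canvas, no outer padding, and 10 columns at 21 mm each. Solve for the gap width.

10 columns take 10·21 = 210 mm; remaining 63 splits into 9 gaps.
g = 63 / 9 = 7 mm.

7 mm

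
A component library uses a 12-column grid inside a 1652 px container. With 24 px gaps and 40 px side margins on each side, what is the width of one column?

Inside the margins: 1652 − 80 = 1572 px.
12 columns + 11 gaps: 12c + 11·24 = 1572.
12c = 1572 − 264 = 1308, so c = 109 px.

109 px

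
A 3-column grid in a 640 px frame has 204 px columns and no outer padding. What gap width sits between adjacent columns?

3 columns take 3·204 = 612 px; remaining 28 splits into 2 gaps.
g = 28 / 2 = 14 px.

14 px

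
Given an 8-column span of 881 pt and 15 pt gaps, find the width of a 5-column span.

545 pt

8c + 7·15 = 881 → 8c = 776 → c = 97 pt.
5-column span = 5·97 + 4·15 = 545 pt.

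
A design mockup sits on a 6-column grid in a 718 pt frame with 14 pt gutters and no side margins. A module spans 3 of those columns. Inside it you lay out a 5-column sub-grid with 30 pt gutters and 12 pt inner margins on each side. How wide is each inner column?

Subtracting 5 gutters of 14 leaves 648 for 6 columns, so c = 108 pt.
Span of 3: 3·108 + 2·14 = 324 + 28 = 352 pt.
Inner content = 352 − 2·12 = 328 pt.
Subtracting 4 gutters of 30 leaves 208 for 5 columns, so d = 41.6 pt.

41.6 pt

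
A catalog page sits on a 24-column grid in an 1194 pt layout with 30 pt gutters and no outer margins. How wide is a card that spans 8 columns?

1194 − 23·30 = 504; ÷24 gives c = 21 pt.
Span of 8: 8·21 + 7·30 = 168 + 210 = 378 pt.

378 pt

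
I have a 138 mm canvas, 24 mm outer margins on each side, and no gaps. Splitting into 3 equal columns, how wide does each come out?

30 mm

Inside the margins: 138 − 48 = 90 mm.
With no gaps, each column is 90/3 = 30 mm.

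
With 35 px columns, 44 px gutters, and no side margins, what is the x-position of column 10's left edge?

711 px

Before column 10: 9 columns + 9 gutters.
Offset = 9·(35 + 44) = 9·79 = 711 px.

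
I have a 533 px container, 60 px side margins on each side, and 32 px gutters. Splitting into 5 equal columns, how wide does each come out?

Subtract both margins: 533 − 2·60 = 413 px.
5 columns + 4 gutters: 5c + 4·32 = 413.
5c = 413 − 128 = 285, so c = 57 px.

57 px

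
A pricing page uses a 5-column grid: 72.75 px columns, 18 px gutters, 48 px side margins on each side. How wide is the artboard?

531.75 px

Adding margins, columns and gutters: 96 + 363.75 + 72 = 531.75 px.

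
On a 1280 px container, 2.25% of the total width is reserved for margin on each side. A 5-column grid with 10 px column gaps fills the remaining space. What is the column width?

1280 × (1 − 2·2.25%) = 1280 × 95.5% = 1222.4 px for the columns.
1222.4 − 4·10 = 1182.4; ÷5 gives c = 236.48 px.

236.48 px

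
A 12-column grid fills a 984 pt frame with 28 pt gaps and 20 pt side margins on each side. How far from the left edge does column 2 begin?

101 pt

Take off 40 pt of margins, leaving 944 pt.
12 columns + 11 gaps: 12c + 11·28 = 944.
12c = 944 − 308 = 636, so c = 53 pt.
Column 2 starts at margin + 1·(column + gutter) = 20 + 1·81 = 101 pt.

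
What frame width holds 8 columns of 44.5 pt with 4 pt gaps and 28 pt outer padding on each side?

440 pt

Total width: 2·28 + 8·44.5 + 7·4 = 440 pt.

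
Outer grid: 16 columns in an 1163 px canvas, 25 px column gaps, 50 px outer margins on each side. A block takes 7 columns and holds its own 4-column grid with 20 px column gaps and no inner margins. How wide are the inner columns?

Inside the margins: 1163 − 100 = 1063 px.
Subtracting 15 column gaps of 25 leaves 688 for 16 columns, so c = 43 px.
7 columns plus 6 column gaps: 301 + 150 = 451 px.
4d + 3·20 = 451 → 4d = 391 → d = 97.75 px.

97.75 px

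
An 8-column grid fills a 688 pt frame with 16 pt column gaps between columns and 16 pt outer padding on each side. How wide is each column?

68 pt

Content width = 688 − 2·16 = 656 pt.
Subtracting 7 column gaps of 16 leaves 544 for 8 columns, so c = 68 pt.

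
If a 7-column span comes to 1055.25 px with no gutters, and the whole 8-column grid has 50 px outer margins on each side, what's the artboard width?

1306 px

1055.25 / 7 = 150.75 px per column.
Artboard = 2·50 + 8·150.75 = 100 + 1206 = 1306 px.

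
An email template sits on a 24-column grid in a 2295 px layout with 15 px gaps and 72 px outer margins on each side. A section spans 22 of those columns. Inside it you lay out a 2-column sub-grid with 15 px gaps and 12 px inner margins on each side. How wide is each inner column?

Take off 144 px of margins, leaving 2151 px.
24 columns + 23 gaps: 24c + 23·15 = 2151.
24c = 2151 − 345 = 1806, so c = 75.25 px.
Span of 22: 22·75.25 + 21·15 = 1655.5 + 315 = 1970.5 px.
Inner content = 1970.5 − 2·12 = 1946.5 px.
1946.5 − 1·15 = 1931.5; ÷2 gives d = 965.75 px.

965.75 px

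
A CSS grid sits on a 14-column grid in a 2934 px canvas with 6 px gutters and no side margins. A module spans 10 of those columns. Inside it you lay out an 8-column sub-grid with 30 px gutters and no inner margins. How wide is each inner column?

Subtracting 13 gutters of 6 leaves 2856 for 14 columns, so c = 204 px.
10 columns plus 9 gutters: 2040 + 54 = 2094 px.
8d + 7·30 = 2094 → 8d = 1884 → d = 235.5 px.

235.5 px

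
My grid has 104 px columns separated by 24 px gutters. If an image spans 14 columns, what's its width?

1768 px

Span of 14: 14·104 + 13·24 = 1456 + 312 = 1768 px.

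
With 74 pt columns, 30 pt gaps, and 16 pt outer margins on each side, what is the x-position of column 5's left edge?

432 pt

Each column+gutter stride is 104 pt; 4 of them past the 16 pt margin is 16 + 416 = 432 pt.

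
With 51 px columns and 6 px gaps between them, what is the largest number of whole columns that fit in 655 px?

11 columns

11 columns: 11·51 + 10·6 = 621 px ≤ 655.
12 columns: 678 px > 655. So 11.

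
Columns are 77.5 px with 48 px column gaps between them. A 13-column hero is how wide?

13 columns plus 12 column gaps: 1007.5 + 576 = 1583.5 px.

1583.5 px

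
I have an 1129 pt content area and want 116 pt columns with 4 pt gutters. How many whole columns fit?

9 columns

k columns need k·116 + (k−1)·4 = k·120 − 4.
k·120 − 4 ≤ 1129 → k ≤ 1133 / 120 ≈ 9.44, so k = 9.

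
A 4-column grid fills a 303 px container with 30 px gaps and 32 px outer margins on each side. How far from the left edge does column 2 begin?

Inside the margins: 303 − 64 = 239 px.
4c + 3·30 = 239 → 4c = 149 → c = 37.25 px.
Before column 2: the margin + 1 column + 1 gap.
Offset = 32 + 1·(37.25 + 30) = 32 + 67.25 = 99.25 px.

99.25 px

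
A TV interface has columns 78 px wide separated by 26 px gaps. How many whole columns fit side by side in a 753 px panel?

7 columns

Each extra column adds 78 + 26 = 104 px.
(753 + 26) / 104 = 7.49, so 7 columns fit.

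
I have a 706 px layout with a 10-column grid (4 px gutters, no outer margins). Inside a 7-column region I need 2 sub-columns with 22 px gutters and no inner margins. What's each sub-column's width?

10 columns + 9 gutters: 10c + 9·4 = 706.
10c = 706 − 36 = 670, so c = 67 px.
7-column span = 7·67 + 6·4 = 493 px.
2d + 1·22 = 493 → 2d = 471 → d = 235.5 px.

235.5 px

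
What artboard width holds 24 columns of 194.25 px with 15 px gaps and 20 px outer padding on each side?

5047 px

Adding margins, columns and gutters: 40 + 4662 + 345 = 5047 px.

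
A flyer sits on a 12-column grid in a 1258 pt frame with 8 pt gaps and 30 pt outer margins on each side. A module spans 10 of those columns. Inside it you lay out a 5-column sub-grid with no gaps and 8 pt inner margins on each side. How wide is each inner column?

Outer content = 1258 − 2·30 = 1198 pt.
Subtracting 11 gaps of 8 leaves 1110 for 12 columns, so c = 92.5 pt.
10 columns plus 9 gaps: 925 + 72 = 997 pt.
Inner content = 997 − 2·8 = 981 pt.
981 / 5 = 196.2 pt per column.

196.2 pt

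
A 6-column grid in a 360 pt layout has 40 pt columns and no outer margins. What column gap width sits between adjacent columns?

24 pt

Columns use 240 pt, leaving 120 pt across 5 column gaps = 24 pt each.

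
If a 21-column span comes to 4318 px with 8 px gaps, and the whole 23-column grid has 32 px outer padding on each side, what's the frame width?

21 columns + 20 gaps: 21c + 20·8 = 4318.
21c = 4318 − 160 = 4158, so c = 198 px.
Frame = 2·32 + 23·198 + 22·8 = 64 + 4554 + 176 = 4794 px.

4794 px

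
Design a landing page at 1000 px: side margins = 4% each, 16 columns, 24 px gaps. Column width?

1000 × (1 − 2·4%) = 1000 × 92% = 920 px for the columns.
Subtracting 15 gaps of 24 leaves 560 for 16 columns, so c = 35 px.

35 px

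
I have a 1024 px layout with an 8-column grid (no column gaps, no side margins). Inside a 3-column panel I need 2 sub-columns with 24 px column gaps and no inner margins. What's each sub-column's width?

180 px

8c = 1024 → c = 128 px.
With no column gaps, 3 columns span 3·128 = 384 px.
2d + 1·24 = 384 → 2d = 360 → d = 180 px.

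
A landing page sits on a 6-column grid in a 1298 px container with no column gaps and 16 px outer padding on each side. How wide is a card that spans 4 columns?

Take off 32 px of margins, leaving 1266 px.
1266 / 6 = 211 px per column.
4-column span = 4·211 = 844 px.

844 px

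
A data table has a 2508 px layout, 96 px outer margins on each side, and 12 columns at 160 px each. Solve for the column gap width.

Content width = 2508 − 2·96 = 2316 px.
12 columns take 12·160 = 1920 px; remaining 396 splits into 11 column gaps.
g = 396 / 11 = 36 px.

36 px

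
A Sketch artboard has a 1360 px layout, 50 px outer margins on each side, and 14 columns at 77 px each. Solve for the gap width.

14 px

Take off 100 px of margins, leaving 1260 px.
Columns use 1078 px, leaving 182 px across 13 gaps = 14 px each.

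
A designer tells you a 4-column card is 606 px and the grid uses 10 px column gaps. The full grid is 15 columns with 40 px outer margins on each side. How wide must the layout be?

2380 px

4 columns + 3 column gaps: 4c + 3·10 = 606.
4c = 606 − 30 = 576, so c = 144 px.
Adding margins, columns and gutters: 80 + 2160 + 140 = 2380 px.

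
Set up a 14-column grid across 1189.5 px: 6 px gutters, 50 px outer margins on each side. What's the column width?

Take off 100 px of margins, leaving 1089.5 px.
14c + 13·6 = 1089.5 → 14c = 1011.5 → c = 72.25 px.

72.25 px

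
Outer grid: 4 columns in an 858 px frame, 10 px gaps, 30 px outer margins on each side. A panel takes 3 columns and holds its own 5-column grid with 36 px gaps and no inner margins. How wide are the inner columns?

90.4 px

Subtract both margins: 858 − 2·30 = 798 px.
Subtracting 3 gaps of 10 leaves 768 for 4 columns, so c = 192 px.
3 columns plus 2 gaps: 576 + 20 = 596 px.
5 columns + 4 gaps: 5d + 4·36 = 596.
5d = 596 − 144 = 452, so d = 90.4 px.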